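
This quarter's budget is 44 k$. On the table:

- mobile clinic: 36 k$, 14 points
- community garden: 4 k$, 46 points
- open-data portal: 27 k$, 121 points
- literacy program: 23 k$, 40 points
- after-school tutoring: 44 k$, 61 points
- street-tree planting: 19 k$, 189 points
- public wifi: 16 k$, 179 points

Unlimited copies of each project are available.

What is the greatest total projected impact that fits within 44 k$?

The ratio ordering already packs tightly: 11×community garden, 44 k$, 506.
That's the maximum — no swap from here does better than 506.

506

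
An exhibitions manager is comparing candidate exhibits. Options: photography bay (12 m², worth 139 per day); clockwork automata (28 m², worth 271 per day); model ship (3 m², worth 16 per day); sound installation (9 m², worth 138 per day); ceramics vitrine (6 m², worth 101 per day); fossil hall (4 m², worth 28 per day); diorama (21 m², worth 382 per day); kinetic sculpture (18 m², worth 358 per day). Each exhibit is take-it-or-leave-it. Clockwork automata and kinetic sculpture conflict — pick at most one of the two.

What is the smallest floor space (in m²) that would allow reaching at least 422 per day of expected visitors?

24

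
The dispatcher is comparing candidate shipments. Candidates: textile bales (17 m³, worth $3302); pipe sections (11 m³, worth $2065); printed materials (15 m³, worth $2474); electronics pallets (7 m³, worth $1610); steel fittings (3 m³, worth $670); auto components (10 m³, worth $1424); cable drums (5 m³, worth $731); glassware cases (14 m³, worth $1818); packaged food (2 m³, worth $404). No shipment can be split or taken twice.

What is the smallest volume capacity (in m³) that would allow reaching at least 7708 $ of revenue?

Look for the lowest-volume combination reaching 7708.
Taking textile bales + pipe sections + electronics pallets + cable drums gives 7708 (≥ 7708) for 40 m³.
No combination under 40 m³ hits 7708.

40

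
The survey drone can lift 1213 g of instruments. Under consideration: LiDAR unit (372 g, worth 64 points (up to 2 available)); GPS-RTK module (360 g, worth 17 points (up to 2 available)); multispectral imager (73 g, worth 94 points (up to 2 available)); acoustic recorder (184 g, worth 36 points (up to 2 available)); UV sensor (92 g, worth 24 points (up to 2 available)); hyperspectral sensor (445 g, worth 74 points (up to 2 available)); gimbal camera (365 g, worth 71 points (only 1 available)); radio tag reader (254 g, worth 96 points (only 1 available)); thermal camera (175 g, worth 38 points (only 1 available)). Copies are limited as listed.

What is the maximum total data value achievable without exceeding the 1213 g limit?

444

Greedy by ratio would take 2×multispectral imager + 2×acoustic recorder + 2×UV sensor + radio tag reader + thermal camera: 1127 g used, total 442.
Dropping 2×acoustic recorder frees 368 g; slotting in hyperspectral sensor (445 g) lifts the total to 444 at 1204 g.
Nothing else within 1213 g beats 444.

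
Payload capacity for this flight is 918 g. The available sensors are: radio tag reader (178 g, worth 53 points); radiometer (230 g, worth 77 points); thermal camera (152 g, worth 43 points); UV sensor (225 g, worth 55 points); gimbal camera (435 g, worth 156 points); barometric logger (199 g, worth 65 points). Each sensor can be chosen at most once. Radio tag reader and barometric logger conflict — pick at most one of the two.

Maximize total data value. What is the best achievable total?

Best packing: radiometer + gimbal camera + barometric logger — 864 g, 298 total.
The spare 54 g is too small for any remaining sensor, and no feasible exchange beats 298.

298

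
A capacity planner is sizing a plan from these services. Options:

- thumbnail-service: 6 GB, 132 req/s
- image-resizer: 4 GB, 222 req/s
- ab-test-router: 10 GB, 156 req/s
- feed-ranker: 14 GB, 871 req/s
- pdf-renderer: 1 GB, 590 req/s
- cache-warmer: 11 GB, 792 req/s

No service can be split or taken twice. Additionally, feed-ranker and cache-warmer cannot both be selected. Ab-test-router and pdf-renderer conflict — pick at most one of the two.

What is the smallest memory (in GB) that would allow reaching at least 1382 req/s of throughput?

12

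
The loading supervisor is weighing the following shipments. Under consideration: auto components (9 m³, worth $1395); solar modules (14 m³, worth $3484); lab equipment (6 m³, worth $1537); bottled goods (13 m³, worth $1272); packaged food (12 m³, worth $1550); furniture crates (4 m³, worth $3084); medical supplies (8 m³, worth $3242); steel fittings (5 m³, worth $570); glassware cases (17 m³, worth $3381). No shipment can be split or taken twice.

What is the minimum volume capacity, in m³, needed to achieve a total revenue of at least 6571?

Minimise m³ subject to total revenue ≥ 6571.
furniture crates + medical supplies + steel fittings: 6896 revenue at 17 m³.
Below 17 m³ the best achievable stays under 6571.

17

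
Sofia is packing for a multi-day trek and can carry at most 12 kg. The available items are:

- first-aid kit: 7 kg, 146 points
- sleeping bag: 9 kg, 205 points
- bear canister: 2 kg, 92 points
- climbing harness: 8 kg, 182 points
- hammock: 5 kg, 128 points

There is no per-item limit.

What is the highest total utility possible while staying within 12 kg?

552

Ranking by ratio (utility/kg): bear canister 46.00, hammock 25.60, sleeping bag 22.78.
6×bear canister uses 12 of the 12 kg and totals 552.
No other feasible combination exceeds 552.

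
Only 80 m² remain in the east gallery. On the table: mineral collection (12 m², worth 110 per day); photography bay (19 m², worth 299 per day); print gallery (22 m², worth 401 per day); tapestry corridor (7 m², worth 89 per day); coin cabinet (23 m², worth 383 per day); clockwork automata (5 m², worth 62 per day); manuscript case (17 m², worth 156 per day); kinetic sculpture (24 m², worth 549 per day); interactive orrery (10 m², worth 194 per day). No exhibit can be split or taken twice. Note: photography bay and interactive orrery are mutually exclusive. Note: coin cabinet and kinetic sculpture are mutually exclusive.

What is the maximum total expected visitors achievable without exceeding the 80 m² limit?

Mineral collection + print gallery + tapestry corridor + clockwork automata + kinetic sculpture + interactive orrery uses 80 of the 80 m² and totals 1405.
The closest alternative, photography bay + print gallery + tapestry corridor + clockwork automata + kinetic sculpture, reaches only 1400.

1405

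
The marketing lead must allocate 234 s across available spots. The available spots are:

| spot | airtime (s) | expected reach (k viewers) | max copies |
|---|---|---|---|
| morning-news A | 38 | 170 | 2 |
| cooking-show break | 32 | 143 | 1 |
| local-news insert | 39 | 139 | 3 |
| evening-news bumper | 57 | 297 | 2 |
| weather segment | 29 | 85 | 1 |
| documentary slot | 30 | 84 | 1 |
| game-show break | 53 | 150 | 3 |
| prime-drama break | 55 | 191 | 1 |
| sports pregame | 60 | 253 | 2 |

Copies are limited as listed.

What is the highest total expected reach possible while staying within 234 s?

1100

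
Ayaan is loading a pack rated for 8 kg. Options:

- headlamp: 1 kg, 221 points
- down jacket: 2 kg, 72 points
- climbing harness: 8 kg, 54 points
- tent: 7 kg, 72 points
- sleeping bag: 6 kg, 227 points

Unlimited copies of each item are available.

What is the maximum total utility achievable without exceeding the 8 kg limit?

1768

By utility per kg: headlamp 221.00, sleeping bag 37.83, down jacket 36.00, tent 10.29 lead.
8×headlamp uses 8 of the 8 kg and totals 1768.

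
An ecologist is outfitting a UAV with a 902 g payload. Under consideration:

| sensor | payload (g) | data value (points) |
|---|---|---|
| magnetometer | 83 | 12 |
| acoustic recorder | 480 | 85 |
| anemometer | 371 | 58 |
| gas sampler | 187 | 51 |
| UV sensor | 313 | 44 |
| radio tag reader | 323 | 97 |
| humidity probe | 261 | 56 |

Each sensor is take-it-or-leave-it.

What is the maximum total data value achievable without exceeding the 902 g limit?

Ranking by ratio (data value/g): radio tag reader 0.30, gas sampler 0.27, humidity probe 0.21.
Best packing: magnetometer + gas sampler + radio tag reader + humidity probe — 854 g, 216 total.
Nothing else within 902 g beats 216.

216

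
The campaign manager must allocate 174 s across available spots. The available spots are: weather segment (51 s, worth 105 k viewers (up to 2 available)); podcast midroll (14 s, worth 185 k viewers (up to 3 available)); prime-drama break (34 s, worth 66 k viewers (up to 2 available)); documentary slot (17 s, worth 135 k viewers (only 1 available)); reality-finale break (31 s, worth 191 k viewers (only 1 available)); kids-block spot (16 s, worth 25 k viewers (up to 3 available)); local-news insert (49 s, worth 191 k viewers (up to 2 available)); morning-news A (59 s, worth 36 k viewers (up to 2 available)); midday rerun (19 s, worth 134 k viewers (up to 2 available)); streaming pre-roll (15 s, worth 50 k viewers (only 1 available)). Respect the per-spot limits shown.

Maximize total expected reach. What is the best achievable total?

Density check — podcast midroll 13.21, documentary slot 7.94, midday rerun 7.05 are the best per s.
The ratio heuristic lands on 3×podcast midroll + documentary slot + reality-finale break + kids-block spot + 2×midday rerun + streaming pre-roll (1224) but leaves 15 s idle.
The 35 s tied up in kids-block spot and midday rerun is better spent on local-news insert — total rises to 1256 (173 s).
That's the maximum — no swap from here does better than 1256.

1256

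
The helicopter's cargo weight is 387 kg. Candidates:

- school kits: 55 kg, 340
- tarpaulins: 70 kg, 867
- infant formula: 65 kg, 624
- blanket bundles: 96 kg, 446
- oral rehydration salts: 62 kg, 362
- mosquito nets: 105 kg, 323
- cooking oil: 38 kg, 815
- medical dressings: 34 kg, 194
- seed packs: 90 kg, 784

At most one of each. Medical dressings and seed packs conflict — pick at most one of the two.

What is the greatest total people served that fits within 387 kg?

3792

By people served per kg: cooking oil 21.45, tarpaulins 12.39, infant formula 9.60 lead.
Best packing: school kits + tarpaulins + infant formula + oral rehydration salts + cooking oil + seed packs — 380 kg, 3792 total.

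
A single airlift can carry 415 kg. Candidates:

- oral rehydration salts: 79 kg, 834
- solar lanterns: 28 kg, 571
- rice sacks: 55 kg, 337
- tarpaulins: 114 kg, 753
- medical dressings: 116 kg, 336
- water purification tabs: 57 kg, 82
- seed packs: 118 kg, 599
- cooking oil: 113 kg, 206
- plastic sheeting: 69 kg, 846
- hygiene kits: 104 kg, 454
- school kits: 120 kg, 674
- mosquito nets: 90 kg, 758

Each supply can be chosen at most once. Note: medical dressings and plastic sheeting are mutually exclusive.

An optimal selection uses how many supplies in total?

Optimal total is 3762.
oral rehydration salts + solar lanterns + tarpaulins + plastic sheeting + mosquito nets hits 3762 at 380 kg.
Any selection reaching 3762 contains exactly 5 supplies.

5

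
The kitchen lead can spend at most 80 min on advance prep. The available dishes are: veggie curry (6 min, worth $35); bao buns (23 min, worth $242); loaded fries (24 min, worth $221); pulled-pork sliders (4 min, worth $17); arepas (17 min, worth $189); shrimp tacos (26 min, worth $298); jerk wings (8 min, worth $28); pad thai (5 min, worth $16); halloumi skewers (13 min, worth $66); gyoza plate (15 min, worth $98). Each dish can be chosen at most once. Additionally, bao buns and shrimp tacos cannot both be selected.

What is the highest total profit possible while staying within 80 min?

774

Loaded fries + arepas + shrimp tacos + halloumi skewers uses 80 of the 80 min and totals 774.
Next best is veggie curry + loaded fries + pulled-pork sliders + arepas + shrimp tacos at 760 (77 min) — short by 14.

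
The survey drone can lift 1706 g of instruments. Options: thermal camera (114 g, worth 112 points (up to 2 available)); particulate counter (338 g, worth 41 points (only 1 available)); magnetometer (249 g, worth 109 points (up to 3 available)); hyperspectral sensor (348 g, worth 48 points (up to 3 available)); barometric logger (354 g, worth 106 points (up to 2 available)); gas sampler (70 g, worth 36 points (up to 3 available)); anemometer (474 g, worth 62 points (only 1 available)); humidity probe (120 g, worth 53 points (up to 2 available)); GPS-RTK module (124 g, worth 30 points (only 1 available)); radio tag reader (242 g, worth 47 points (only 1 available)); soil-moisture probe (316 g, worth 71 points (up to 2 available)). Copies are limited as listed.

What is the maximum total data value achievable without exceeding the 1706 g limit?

818

Filling by ratio: 2×thermal camera + 3×magnetometer + 3×gas sampler + 2×humidity probe + GPS-RTK module for 795, with 157 g left unused.
The 244 g tied up in humidity probe and GPS-RTK module is better spent on barometric logger — total rises to 818 (1659 g).
No other feasible combination exceeds 818.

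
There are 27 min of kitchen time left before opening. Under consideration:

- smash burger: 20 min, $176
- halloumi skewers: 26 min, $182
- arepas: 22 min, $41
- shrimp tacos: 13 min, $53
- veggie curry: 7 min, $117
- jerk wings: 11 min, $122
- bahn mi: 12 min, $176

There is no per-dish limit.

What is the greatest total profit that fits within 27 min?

410

Filling by ratio: 3×veggie curry for 351, with 6 min left unused.
Replace veggie curry with bahn mi: the trade gains 59 net, giving 410 at 26 min.
Every other selection either busts 27 min or fails to beat 410.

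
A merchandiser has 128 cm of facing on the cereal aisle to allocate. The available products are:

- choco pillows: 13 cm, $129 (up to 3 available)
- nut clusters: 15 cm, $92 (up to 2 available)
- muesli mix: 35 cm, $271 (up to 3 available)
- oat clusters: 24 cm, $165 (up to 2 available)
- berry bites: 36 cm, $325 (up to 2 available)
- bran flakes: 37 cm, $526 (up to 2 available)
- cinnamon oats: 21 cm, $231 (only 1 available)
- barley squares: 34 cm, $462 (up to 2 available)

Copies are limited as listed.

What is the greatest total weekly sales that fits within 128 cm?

The ratio heuristic lands on choco pillows + 2×bran flakes + barley squares (1643) but leaves 7 cm idle.
Dropping choco pillows and bran flakes frees 50 cm; slotting in cinnamon oats + barley squares (55 cm) lifts the total to 1681 at 126 cm.
Every other selection either busts 128 cm or exceeds an availability limit or fails to beat 1681.

1681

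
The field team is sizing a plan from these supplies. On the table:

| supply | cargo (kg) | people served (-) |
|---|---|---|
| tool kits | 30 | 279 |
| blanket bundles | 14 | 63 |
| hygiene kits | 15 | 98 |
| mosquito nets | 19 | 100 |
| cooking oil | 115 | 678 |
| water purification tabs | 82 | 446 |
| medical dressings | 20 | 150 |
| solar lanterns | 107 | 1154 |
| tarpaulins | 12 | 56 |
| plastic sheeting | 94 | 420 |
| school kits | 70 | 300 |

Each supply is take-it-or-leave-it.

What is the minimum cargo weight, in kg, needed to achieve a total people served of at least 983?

107

Look for the lowest-cargo combination reaching 983.
solar lanterns reaches 1154 using 107 kg.
Below 107 kg the best achievable stays under 983.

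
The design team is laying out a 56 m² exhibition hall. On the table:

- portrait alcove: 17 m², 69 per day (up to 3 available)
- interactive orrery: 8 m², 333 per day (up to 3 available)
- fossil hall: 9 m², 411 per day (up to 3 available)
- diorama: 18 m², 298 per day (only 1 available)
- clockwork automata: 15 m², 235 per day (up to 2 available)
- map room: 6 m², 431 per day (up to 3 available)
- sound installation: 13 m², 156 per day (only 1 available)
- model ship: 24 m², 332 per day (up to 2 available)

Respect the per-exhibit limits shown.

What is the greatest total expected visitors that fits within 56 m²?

The ratio ordering already packs tightly: interactive orrery + 3×fossil hall + 3×map room, 53 m², 2859.
The spare 3 m² is too small for any remaining exhibit, and no exchange beats 2859.

2859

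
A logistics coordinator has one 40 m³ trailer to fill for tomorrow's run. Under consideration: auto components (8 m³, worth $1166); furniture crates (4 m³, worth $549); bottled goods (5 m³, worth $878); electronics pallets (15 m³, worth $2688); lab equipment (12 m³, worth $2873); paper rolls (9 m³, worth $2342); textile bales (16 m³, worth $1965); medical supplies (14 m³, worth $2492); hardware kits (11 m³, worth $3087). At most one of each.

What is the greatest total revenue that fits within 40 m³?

9468

Greedy by ratio would take bottled goods + lab equipment + paper rolls + hardware kits: 37 m³ used, total 9180.
Dropping bottled goods frees 5 m³; slotting in auto components (8 m³) lifts the total to 9468 at 40 m³.
Nothing else within 40 m³ beats 9468.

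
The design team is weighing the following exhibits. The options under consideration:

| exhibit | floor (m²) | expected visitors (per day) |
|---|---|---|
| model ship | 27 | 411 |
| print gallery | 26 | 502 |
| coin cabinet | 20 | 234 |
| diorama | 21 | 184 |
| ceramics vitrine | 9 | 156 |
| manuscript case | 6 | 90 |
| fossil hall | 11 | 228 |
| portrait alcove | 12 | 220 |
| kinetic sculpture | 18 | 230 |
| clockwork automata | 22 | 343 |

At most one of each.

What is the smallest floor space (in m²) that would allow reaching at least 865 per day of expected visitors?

46

Minimise m² subject to total expected visitors ≥ 865.
Taking print gallery + ceramics vitrine + fossil hall gives 886 (≥ 865) for 46 m².
Any bundle with less than 46 m² falls short of 865.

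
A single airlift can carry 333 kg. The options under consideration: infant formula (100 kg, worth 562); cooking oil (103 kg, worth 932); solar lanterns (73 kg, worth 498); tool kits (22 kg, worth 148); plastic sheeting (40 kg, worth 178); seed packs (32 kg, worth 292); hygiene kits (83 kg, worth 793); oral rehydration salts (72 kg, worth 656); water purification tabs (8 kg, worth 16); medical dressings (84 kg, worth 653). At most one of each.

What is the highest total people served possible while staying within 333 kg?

Filling by ratio: cooking oil + tool kits + seed packs + hygiene kits + oral rehydration salts + water purification tabs for 2837, with 13 kg left unused.
Dropping tool kits and seed packs and water purification tabs frees 62 kg; slotting in solar lanterns (73 kg) lifts the total to 2879 at 331 kg.
Runner-up cooking oil + plastic sheeting + seed packs + hygiene kits + oral rehydration salts tops out at 2851.

2879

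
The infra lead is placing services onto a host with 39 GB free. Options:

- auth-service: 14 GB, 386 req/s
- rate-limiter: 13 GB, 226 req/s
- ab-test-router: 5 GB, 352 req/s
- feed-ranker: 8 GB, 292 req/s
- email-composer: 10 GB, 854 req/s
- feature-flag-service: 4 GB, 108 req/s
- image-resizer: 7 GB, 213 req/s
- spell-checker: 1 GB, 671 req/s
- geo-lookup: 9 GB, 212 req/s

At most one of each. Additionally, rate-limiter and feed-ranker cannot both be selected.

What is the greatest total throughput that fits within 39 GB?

2555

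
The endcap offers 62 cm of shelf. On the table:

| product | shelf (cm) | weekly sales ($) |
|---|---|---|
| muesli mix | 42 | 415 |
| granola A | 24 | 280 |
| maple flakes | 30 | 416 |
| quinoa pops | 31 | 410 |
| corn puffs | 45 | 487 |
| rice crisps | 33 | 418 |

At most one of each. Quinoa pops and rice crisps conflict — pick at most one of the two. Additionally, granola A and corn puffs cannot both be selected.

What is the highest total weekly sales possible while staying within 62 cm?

Density check — maple flakes 13.87, quinoa pops 13.23, rice crisps 12.67, granola A 11.67 are the best per cm.
The ratio ordering already packs tightly: maple flakes + quinoa pops, 61 cm, 826.
Nothing else feasible within 62 cm beats 826.

826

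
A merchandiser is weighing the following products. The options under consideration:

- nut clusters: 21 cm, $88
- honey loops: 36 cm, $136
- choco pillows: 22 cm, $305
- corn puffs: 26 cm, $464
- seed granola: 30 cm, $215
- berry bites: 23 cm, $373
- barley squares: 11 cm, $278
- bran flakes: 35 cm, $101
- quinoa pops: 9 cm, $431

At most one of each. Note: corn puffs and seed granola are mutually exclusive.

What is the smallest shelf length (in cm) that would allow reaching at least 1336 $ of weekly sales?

65

Look for the lowest-shelf combination reaching 1336.
choco pillows + berry bites + barley squares + quinoa pops reaches 1387 using 65 cm.
Any bundle with less than 65 cm falls short of 1336.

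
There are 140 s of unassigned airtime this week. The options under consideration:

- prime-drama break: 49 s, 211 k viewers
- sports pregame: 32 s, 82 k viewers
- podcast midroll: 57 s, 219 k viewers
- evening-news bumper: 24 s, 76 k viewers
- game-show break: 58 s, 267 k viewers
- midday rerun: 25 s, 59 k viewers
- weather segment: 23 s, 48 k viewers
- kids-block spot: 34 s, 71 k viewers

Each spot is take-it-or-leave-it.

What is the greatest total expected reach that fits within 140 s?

Taking the top-ratio spots first gives prime-drama break + evening-news bumper + game-show break for 554 (131 s).
The 49 s tied up in prime-drama break is better spent on podcast midroll — total rises to 562 (139 s).
Next best is prime-drama break + sports pregame + game-show break at 560 (139 s) — short by 2.

562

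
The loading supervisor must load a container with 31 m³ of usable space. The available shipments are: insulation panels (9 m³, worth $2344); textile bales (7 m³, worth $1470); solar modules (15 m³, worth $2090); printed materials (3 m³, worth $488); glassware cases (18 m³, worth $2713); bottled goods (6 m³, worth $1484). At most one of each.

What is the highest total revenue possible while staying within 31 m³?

5918

The ratio heuristic lands on insulation panels + textile bales + printed materials + bottled goods (5786) but leaves 6 m³ idle.
The 10 m³ tied up in textile bales and printed materials is better spent on solar modules — total rises to 5918 (30 m³).
The closest alternative, insulation panels + textile bales + solar modules, reaches only 5904.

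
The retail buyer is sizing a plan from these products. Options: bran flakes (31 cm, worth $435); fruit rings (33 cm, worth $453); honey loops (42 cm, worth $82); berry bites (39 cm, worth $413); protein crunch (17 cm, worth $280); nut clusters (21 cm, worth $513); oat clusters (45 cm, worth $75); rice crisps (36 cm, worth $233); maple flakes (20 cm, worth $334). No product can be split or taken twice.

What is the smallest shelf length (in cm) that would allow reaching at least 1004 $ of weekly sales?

58

Minimise cm subject to total weekly sales ≥ 1004.
Taking protein crunch + nut clusters + maple flakes gives 1127 (≥ 1004) for 58 cm.
Below 58 cm the best achievable stays under 1004.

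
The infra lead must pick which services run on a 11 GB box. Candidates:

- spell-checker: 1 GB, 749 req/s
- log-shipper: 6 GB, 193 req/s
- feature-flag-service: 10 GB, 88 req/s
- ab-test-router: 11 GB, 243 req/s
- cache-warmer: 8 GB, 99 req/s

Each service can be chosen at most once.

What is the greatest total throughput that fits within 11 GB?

Taking spell-checker + log-shipper: 7 GB used, 942 in throughput.
That's the maximum — no swap from here does better than 942.

942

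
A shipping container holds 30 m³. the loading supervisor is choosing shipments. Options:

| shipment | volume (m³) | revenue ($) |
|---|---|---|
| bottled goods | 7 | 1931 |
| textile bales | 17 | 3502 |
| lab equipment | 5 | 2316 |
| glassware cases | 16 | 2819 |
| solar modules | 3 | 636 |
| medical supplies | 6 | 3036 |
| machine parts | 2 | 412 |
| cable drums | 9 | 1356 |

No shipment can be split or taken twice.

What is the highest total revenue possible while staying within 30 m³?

9275

The ratio heuristic lands on bottled goods + lab equipment + solar modules + medical supplies + machine parts (8331) but leaves 7 m³ idle.
Replace machine parts with cable drums: the trade gains 944 net, giving 9275 at 30 m³.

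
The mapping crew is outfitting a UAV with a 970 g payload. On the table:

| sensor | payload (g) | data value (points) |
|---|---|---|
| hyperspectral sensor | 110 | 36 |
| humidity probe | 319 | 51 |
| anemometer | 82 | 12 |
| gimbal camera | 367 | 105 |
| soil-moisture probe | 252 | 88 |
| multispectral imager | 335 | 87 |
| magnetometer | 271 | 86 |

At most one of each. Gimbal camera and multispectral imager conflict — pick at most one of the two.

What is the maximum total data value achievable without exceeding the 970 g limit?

297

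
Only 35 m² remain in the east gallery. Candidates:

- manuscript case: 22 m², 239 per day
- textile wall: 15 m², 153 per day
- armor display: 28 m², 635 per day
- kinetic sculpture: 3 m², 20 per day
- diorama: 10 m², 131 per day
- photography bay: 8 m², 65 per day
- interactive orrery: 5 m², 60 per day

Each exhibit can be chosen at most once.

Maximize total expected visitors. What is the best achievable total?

695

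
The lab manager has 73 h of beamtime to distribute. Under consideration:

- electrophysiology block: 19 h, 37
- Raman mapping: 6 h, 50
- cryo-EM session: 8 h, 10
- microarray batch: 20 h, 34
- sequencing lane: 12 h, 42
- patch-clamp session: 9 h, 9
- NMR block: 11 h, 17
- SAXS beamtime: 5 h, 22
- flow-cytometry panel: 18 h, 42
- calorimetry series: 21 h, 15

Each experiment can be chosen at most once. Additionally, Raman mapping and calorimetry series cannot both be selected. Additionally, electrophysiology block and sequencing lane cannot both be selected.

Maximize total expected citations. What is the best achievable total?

Density check — Raman mapping 8.33, SAXS beamtime 4.40, sequencing lane 3.50 are the best per h.
Taking Raman mapping + microarray batch + sequencing lane + NMR block + SAXS beamtime + flow-cytometry panel: 72 h used, 207 in expected citations.
Runner-up Raman mapping + cryo-EM session + microarray batch + sequencing lane + SAXS beamtime + flow-cytometry panel tops out at 200.

207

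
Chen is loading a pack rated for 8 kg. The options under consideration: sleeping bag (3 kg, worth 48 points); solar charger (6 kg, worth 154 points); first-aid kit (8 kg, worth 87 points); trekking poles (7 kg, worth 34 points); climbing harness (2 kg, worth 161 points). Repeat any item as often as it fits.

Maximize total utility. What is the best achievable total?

Density check — climbing harness 80.50, solar charger 25.67, sleeping bag 16.00, first-aid kit 10.88 are the best per kg.
Best packing: 4×climbing harness — 8 kg, 644 total.
Nothing else within 8 kg beats 644.

644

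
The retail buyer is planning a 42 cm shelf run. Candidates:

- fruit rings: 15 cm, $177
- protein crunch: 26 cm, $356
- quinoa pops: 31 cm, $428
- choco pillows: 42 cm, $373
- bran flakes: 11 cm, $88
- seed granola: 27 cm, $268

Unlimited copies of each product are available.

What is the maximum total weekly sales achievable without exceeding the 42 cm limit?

A density-first pass picks quinoa pops + bran flakes — 516 at 42 cm.
The 42 cm tied up in quinoa pops and bran flakes is better spent on fruit rings + protein crunch — total rises to 533 (41 cm).
The spare 1 cm is too small for any remaining product, and no exchange beats 533.

533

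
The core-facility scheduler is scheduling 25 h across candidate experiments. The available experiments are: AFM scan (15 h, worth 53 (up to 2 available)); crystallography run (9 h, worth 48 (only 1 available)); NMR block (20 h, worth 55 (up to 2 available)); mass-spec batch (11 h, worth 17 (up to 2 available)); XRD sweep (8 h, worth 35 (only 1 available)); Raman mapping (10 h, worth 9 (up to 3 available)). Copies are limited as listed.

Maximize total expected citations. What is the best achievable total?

A density-first pass picks crystallography run + XRD sweep — 83 at 17 h.
Replace XRD sweep with AFM scan: the trade gains 18 net, giving 101 at 24 h.
Nothing else within 25 h beats 101.

101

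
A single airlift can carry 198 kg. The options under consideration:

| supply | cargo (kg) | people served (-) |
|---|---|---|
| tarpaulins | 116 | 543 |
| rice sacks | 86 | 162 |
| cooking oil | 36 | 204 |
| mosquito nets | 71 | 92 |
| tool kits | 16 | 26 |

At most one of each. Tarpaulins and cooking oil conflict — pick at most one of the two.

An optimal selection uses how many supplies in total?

2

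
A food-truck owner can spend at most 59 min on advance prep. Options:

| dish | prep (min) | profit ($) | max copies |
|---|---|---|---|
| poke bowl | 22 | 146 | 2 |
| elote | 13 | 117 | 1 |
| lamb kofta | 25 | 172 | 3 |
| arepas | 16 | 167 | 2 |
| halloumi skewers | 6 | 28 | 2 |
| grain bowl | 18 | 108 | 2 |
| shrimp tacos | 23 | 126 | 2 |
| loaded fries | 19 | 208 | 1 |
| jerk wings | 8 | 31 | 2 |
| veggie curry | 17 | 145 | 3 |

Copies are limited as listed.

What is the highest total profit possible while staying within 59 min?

Ranking by ratio (profit/min): loaded fries 10.95, arepas 10.44, elote 9.00.
Filling by ratio: 2×arepas + halloumi skewers + loaded fries for 570, with 2 min left unused.
Replace halloumi skewers with jerk wings: the trade gains 3 net, giving 573 at 59 min.
Nothing else within 59 min beats 573.

573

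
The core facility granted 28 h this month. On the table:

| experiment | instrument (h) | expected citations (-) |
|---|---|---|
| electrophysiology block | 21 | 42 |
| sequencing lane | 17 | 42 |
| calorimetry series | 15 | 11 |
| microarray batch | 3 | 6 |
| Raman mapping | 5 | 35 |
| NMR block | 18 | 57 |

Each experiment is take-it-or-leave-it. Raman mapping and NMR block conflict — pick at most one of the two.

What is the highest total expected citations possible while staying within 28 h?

83

Sequencing lane + microarray batch + Raman mapping uses 25 of the 28 h and totals 83.
Next best is electrophysiology block + Raman mapping at 77 (26 h) — short by 6.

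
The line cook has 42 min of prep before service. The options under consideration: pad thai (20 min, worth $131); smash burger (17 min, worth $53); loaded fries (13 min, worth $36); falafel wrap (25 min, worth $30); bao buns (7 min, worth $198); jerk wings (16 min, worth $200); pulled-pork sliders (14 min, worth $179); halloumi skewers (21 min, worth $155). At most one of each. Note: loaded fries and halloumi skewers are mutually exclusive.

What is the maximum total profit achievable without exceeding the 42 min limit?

Density check — bao buns 28.29, pulled-pork sliders 12.79, jerk wings 12.50, halloumi skewers 7.38 are the best per min.
Bao buns + jerk wings + pulled-pork sliders uses 37 of the 42 min and totals 577.

577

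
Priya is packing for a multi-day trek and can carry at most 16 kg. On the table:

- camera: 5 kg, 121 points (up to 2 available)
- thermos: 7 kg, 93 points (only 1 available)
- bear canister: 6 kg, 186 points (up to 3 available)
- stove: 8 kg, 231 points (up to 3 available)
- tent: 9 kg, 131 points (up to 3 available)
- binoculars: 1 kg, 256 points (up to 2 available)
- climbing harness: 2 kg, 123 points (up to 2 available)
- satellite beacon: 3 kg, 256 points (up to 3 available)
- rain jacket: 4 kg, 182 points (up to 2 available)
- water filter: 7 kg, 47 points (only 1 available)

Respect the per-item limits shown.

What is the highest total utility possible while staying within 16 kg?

1526

By utility per kg: binoculars 256.00, satellite beacon 85.33, climbing harness 61.50 lead.
The ratio ordering already packs tightly: 2×binoculars + 2×climbing harness + 3×satellite beacon, 15 kg, 1526.
Nothing else within 16 kg beats 1526.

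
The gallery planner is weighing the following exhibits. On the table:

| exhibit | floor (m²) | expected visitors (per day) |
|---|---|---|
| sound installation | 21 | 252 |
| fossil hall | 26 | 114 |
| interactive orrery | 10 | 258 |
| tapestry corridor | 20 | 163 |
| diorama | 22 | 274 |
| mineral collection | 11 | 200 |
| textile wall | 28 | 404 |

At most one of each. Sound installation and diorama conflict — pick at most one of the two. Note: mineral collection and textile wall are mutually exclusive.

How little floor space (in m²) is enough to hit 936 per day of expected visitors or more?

60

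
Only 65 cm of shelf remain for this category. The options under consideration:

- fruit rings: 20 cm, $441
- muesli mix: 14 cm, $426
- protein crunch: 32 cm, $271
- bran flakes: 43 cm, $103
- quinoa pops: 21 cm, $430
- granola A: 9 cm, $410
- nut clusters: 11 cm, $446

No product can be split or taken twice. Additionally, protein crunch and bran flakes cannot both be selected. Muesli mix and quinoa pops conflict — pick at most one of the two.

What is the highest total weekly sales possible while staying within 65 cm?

The ratio heuristic lands on fruit rings + muesli mix + granola A + nut clusters (1723) but leaves 11 cm idle.
The 14 cm tied up in muesli mix is better spent on quinoa pops — total rises to 1727 (61 cm).
That's the maximum — no feasible swap from here does better than 1727.

1727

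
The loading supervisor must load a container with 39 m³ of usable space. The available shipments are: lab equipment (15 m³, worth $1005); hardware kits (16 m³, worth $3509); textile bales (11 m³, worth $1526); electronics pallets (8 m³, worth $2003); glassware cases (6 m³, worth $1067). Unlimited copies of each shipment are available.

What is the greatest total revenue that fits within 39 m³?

9079

4×electronics pallets + glassware cases uses 38 of the 39 m³ and totals 9079.
No other feasible combination exceeds 9079.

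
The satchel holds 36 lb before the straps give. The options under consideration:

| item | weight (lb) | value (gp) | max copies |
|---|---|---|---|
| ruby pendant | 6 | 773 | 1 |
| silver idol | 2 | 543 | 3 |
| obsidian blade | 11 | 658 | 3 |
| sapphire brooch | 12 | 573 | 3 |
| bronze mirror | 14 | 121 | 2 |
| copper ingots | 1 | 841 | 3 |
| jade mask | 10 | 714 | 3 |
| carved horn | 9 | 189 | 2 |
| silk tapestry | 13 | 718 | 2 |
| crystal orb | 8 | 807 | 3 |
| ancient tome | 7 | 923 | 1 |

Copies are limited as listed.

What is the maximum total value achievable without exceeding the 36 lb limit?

A density-first pass picks ruby pendant + 3×silver idol + 3×copper ingots + crystal orb + ancient tome — 6655 at 30 lb.
Dropping silver idol frees 2 lb; slotting in crystal orb (8 lb) lifts the total to 6919 at 36 lb.
Nothing else within 36 lb beats 6919.

6919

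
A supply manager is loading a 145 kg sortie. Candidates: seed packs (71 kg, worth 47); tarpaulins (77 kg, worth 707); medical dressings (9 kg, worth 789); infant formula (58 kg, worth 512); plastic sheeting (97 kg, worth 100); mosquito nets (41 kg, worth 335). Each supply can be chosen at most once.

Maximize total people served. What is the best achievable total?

By people served per kg: medical dressings 87.67, tarpaulins 9.18, infant formula 8.83, mosquito nets 8.17 lead.
The ratio ordering already packs tightly: tarpaulins + medical dressings + infant formula, 144 kg, 2008.

2008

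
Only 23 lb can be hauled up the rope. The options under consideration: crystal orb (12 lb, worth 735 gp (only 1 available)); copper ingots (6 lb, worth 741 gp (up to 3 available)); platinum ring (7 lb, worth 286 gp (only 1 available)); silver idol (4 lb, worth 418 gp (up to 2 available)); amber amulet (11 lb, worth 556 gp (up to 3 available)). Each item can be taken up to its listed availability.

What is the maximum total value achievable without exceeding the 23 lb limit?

2641

Density check — copper ingots 123.50, silver idol 104.50, crystal orb 61.25 are the best per lb.
Taking 3×copper ingots + silver idol: 22 lb used, 2641 in value.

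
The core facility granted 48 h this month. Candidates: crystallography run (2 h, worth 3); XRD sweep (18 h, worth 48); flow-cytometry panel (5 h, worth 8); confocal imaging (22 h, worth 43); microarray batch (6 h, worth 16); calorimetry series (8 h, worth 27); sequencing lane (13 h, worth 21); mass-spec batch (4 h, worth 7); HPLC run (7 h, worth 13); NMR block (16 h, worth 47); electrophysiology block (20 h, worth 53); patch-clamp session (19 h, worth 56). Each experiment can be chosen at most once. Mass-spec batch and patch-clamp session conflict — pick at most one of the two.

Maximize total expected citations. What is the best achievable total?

138

Ranking by ratio (expected citations/h): calorimetry series 3.38, patch-clamp session 2.95, NMR block 2.94, XRD sweep 2.67.
Taking XRD sweep + microarray batch + calorimetry series + NMR block: 48 h used, 138 in expected citations.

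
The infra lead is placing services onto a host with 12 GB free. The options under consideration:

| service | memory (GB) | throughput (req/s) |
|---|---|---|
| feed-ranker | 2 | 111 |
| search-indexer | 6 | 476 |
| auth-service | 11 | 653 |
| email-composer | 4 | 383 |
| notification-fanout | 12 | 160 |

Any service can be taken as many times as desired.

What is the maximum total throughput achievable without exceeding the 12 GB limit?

1149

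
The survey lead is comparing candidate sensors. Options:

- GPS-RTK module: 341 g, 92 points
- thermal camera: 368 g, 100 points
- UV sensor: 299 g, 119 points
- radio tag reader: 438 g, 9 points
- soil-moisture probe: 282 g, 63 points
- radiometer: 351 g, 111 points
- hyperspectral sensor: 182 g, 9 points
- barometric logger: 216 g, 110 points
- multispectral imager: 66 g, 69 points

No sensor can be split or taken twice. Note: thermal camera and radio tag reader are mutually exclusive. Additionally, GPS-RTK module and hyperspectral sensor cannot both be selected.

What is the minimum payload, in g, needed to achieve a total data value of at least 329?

Look for the lowest-payload combination reaching 329.
UV sensor + soil-moisture probe + barometric logger + multispectral imager: 361 data value at 863 g.
No combination under 863 g hits 329.

863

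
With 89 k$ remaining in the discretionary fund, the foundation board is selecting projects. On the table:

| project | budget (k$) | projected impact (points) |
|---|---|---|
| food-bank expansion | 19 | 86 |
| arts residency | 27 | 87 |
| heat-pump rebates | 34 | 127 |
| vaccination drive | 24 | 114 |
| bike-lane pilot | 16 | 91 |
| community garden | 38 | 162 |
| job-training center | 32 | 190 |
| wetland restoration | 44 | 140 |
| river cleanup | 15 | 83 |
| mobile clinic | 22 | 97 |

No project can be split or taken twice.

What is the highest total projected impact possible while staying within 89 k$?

Vaccination drive + bike-lane pilot + job-training center + river cleanup uses 87 of the 89 k$ and totals 478.
Runner-up food-bank expansion + bike-lane pilot + job-training center + mobile clinic tops out at 464.

478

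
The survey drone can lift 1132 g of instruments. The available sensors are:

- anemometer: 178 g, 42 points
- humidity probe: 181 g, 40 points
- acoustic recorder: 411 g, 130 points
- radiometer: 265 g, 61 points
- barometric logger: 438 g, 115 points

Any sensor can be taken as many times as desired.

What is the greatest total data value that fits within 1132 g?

By data value per g: acoustic recorder 0.32, barometric logger 0.26, anemometer 0.24, radiometer 0.23 lead.
A density-first pass picks anemometer + 2×acoustic recorder — 302 at 1000 g.
Replace anemometer with radiometer: the trade gains 19 net, giving 321 at 1087 g.
The spare 45 g is too small for any remaining sensor, and no exchange beats 321.

321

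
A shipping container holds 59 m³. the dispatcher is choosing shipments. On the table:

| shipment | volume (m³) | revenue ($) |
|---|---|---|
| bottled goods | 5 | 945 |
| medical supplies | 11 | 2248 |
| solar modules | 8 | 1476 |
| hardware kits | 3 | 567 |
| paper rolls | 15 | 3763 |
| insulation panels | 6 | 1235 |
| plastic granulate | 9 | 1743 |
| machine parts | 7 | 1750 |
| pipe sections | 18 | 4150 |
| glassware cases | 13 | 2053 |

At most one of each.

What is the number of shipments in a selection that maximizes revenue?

6

The maximum revenue within 59 m³ is 13423.
bottled goods + medical supplies + hardware kits + paper rolls + machine parts + pipe sections hits 13423 at 59 m³.
Any selection reaching 13423 contains exactly 6 shipments.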